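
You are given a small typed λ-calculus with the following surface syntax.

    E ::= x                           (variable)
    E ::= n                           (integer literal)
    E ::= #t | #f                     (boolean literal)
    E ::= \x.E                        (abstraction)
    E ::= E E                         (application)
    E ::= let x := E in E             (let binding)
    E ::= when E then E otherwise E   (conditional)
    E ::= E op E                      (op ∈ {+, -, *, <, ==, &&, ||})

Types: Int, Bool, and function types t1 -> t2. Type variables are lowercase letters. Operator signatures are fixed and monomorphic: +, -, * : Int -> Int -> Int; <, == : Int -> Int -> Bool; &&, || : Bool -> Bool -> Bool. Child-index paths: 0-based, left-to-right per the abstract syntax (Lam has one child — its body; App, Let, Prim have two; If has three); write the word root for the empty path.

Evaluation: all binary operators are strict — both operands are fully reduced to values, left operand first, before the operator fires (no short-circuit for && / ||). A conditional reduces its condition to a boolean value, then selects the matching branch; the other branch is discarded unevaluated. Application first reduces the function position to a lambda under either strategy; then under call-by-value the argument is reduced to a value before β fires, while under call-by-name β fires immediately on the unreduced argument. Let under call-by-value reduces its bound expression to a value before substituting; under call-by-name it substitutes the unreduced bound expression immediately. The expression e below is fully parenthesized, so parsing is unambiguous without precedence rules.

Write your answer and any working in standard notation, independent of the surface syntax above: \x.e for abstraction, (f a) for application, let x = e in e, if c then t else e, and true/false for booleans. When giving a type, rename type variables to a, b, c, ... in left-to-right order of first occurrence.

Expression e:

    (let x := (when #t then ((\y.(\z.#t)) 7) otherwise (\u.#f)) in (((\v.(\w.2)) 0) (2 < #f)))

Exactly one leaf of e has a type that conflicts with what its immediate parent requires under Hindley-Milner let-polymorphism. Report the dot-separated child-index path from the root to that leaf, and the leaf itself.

Answer: 1.1.1 : false

Working:
  unify Bool ~ Bool
\z._ : b -> Bool
\y._ : a -> b -> Bool
  unify a -> b -> Bool ~ Int -> c
  unify a ~ Int
  unify b -> Bool ~ c
_ _ : b -> Bool
\u._ : d -> Bool
  unify b -> Bool ~ d -> Bool
  unify b ~ d
  unify Bool ~ Bool
let x : forall. d -> Bool
\w._ : f -> Int
\v._ : e -> f -> Int
  unify e -> f -> Int ~ Int -> g
  unify e ~ Int
  unify f -> Int ~ g
_ _ : f -> Int
  unify Int ~ Int
  unify Bool ~ Int
  FAIL: mismatch Bool ~ Int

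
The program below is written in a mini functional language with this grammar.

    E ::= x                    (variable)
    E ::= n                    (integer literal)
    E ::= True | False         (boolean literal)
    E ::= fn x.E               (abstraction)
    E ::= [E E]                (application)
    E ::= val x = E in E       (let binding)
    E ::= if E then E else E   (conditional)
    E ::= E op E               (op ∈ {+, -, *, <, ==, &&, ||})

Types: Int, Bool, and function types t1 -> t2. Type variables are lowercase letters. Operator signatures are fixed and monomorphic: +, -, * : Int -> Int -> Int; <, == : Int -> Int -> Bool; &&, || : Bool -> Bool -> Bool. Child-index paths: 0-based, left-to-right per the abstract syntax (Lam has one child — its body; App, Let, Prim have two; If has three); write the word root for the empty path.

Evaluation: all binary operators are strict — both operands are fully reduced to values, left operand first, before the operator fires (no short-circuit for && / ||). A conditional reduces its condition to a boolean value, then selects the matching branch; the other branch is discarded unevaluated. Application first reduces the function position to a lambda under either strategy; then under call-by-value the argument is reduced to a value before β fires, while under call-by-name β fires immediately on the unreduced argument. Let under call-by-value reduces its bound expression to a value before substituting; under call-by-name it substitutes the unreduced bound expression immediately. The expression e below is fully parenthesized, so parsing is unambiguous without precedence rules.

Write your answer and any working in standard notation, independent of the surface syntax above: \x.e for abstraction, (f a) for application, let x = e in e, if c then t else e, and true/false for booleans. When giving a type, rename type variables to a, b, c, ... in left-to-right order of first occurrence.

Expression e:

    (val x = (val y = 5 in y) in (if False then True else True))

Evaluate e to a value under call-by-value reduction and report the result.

Answer: true

Working:
step 0: (let x = (let y = 5 in y) in (if false then true else true))
step 1: [let@0] (let x = 5 in (if false then true else true))
step 2: [let@root] (if false then true else true)
step 3: [if@root] true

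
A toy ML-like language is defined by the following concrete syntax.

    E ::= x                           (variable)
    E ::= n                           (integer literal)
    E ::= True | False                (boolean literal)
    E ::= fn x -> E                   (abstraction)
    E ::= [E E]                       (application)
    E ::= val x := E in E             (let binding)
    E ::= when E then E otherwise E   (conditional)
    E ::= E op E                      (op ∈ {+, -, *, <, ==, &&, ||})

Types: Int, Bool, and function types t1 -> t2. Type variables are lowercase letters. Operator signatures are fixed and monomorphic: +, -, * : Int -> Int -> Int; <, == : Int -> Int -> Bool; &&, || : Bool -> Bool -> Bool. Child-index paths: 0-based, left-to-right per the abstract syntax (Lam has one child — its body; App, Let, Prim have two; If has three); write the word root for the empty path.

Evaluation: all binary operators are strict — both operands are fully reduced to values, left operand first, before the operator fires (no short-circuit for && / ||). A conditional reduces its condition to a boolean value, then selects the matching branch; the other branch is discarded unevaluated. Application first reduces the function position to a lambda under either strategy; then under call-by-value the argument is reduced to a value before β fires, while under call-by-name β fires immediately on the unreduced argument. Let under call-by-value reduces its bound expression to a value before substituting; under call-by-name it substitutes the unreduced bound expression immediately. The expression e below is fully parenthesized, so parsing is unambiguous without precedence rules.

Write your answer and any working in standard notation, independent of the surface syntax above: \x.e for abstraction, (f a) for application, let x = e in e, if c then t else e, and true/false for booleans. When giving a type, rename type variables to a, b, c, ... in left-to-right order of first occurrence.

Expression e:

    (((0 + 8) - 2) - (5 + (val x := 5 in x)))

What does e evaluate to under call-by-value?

Answer: -4

Trace:
step 0: (((0 + 8) - 2) - (5 + (let x = 5 in x)))
step 1: [delta@0.0] ((8 - 2) - (5 + (let x = 5 in x)))
step 2: [delta@0] (6 - (5 + (let x = 5 in x)))
step 3: [let@1.1] (6 - (5 + 5))
step 4: [delta@1] (6 - 10)
step 5: [delta@root] -4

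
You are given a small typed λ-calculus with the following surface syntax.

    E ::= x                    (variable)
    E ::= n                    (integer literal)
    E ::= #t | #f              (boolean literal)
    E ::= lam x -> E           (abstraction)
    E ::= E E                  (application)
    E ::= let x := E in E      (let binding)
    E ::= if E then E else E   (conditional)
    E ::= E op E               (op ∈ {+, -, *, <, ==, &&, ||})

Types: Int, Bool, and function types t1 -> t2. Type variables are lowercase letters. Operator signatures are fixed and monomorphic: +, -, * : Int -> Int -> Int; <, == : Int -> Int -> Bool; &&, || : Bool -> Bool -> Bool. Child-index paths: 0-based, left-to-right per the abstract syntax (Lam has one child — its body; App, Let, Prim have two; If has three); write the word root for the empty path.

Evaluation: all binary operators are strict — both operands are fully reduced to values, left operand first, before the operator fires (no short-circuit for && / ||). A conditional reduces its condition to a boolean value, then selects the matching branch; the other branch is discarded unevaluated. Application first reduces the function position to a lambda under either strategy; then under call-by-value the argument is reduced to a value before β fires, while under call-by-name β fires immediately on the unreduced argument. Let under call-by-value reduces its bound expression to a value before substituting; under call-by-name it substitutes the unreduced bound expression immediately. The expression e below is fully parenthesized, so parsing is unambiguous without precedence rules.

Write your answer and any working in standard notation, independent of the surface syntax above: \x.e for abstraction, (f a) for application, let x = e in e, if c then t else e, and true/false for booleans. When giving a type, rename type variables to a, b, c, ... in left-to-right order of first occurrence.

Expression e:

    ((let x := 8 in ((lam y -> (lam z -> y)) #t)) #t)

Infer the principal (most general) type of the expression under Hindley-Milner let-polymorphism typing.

Derivation:
let x : Int
y : a
\z._ : b -> a
\y._ : a -> b -> a
  unify a -> b -> a ~ Bool -> c
  unify a ~ Bool
  unify b -> Bool ~ c
_ _ : b -> Bool
  unify b -> Bool ~ Bool -> d
  unify b ~ Bool
  unify Bool ~ d
_ _ : Bool

Answer: Bool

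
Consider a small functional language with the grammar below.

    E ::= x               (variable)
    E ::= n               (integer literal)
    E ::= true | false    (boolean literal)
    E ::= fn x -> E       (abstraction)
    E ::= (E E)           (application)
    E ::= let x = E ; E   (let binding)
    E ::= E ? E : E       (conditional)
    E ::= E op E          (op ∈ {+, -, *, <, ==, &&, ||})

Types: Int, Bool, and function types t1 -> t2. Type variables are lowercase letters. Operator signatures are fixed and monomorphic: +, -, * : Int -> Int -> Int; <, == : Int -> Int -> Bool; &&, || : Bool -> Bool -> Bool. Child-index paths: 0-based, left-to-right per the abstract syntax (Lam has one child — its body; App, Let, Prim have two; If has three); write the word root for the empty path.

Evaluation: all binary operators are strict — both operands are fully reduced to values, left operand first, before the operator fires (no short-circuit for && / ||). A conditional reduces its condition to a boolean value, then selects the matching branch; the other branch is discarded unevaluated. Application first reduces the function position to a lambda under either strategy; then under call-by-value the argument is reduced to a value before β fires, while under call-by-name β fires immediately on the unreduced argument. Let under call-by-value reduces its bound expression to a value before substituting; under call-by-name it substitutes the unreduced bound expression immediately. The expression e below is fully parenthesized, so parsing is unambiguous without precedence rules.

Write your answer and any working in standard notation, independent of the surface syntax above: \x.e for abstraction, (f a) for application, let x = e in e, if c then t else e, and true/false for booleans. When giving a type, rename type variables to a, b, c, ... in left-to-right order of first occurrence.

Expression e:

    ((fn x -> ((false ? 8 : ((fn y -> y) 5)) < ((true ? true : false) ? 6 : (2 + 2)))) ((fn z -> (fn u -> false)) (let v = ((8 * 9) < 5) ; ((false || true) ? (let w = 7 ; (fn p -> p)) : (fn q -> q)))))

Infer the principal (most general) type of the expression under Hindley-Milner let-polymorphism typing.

Answer: Bool

Trace:
  unify Bool ~ Bool
y : b
\y._ : b -> b
  unify b -> b ~ Int -> c
  unify b ~ Int
  unify Int ~ c
_ _ : Int
  unify Int ~ Int
  unify Int ~ Int
  unify Bool ~ Bool
  unify Bool ~ Bool
  unify Bool ~ Bool
  unify Int ~ Int
  unify Int ~ Int
  unify Int ~ Int
  unify Int ~ Int
\x._ : a -> Bool
\u._ : e -> Bool
\z._ : d -> e -> Bool
  unify Int ~ Int
  unify Int ~ Int
  unify Int ~ Int
  unify Int ~ Int
let v : Bool
  unify Bool ~ Bool
  unify Bool ~ Bool
  unify Bool ~ Bool
let w : Int
p : f
\p._ : f -> f
q : g
\q._ : g -> g
  unify f -> f ~ g -> g
  unify f ~ g
  unify g ~ g
  unify d -> e -> Bool ~ (g -> g) -> h
  unify d ~ g -> g
  unify e -> Bool ~ h
_ _ : e -> Bool
  unify a -> Bool ~ (e -> Bool) -> i
  unify a ~ e -> Bool
  unify Bool ~ i
_ _ : Bool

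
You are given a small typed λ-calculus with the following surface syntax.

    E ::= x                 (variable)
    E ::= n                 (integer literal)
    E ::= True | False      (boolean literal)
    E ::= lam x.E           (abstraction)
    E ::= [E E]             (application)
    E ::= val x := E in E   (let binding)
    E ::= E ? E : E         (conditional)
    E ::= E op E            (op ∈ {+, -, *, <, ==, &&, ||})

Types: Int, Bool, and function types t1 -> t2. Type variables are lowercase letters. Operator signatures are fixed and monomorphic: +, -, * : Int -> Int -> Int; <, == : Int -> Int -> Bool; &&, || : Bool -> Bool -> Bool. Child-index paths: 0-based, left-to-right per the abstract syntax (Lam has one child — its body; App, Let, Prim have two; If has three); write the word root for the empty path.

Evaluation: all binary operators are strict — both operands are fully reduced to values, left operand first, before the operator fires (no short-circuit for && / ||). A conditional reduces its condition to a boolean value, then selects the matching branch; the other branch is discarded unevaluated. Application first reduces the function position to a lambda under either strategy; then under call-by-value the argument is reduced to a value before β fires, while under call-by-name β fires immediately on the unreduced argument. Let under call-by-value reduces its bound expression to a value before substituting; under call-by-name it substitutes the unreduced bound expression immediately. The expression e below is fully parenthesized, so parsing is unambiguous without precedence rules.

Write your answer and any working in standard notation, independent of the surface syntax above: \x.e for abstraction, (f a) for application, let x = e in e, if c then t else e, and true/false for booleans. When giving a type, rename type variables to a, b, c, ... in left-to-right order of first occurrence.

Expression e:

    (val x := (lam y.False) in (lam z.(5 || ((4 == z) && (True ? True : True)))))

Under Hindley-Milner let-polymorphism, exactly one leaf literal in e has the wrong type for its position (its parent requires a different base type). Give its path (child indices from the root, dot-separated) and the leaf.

Answer: 1.0.0 : 5

Trace:
\y._ : a -> Bool
let x : forall. a -> Bool
  unify Int ~ Bool
  FAIL: mismatch Int ~ Bool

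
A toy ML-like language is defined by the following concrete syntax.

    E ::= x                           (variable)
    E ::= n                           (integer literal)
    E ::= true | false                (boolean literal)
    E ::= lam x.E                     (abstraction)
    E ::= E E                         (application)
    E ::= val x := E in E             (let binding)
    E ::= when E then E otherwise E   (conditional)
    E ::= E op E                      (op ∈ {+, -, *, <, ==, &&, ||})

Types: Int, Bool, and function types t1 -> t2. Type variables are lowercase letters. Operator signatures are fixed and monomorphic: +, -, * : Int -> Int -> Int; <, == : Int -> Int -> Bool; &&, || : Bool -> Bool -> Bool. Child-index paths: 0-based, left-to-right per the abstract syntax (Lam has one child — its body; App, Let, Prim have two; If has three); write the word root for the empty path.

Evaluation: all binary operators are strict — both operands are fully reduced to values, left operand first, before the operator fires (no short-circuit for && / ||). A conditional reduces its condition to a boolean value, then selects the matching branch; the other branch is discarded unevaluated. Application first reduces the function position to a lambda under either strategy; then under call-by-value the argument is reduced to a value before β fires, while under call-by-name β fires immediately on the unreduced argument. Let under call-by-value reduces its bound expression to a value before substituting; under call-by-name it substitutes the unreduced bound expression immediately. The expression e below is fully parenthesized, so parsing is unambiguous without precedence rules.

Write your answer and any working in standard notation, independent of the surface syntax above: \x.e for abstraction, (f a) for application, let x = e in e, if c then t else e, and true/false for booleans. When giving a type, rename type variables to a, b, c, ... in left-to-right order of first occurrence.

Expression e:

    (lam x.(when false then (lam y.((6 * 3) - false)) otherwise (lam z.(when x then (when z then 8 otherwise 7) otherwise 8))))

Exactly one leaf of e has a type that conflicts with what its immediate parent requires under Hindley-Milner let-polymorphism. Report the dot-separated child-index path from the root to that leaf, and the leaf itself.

Answer: 0.1.0.1 : false

Working:
  unify Bool ~ Bool
  unify Int ~ Int
  unify Int ~ Int
  unify Int ~ Int
  unify Bool ~ Int
  FAIL: mismatch Bool ~ Int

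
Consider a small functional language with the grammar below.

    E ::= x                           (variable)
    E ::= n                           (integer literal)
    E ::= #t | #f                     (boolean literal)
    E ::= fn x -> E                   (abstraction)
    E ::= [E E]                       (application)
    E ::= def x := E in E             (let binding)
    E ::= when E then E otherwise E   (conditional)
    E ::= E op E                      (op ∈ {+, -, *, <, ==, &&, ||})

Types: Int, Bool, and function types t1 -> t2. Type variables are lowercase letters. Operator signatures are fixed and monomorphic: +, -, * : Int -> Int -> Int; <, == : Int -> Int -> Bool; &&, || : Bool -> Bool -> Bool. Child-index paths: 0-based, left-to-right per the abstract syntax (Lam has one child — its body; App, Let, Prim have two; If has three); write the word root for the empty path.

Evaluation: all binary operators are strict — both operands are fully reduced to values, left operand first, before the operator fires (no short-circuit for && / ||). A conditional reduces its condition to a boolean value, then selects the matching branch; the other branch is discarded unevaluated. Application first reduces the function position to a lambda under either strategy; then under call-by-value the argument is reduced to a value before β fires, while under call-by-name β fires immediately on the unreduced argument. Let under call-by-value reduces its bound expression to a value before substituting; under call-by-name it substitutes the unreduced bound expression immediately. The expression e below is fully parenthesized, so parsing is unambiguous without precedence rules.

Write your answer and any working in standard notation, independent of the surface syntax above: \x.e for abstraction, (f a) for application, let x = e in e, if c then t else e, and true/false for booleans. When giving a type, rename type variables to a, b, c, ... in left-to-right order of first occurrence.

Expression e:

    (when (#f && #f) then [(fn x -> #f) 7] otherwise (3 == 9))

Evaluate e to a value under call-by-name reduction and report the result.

Working:
step 0: (if (false && false) then ((\x.false) 7) else (3 == 9))
step 1: [delta@0] (if false then ((\x.false) 7) else (3 == 9))
step 2: [if@root] (3 == 9)
step 3: [delta@root] false

Answer: false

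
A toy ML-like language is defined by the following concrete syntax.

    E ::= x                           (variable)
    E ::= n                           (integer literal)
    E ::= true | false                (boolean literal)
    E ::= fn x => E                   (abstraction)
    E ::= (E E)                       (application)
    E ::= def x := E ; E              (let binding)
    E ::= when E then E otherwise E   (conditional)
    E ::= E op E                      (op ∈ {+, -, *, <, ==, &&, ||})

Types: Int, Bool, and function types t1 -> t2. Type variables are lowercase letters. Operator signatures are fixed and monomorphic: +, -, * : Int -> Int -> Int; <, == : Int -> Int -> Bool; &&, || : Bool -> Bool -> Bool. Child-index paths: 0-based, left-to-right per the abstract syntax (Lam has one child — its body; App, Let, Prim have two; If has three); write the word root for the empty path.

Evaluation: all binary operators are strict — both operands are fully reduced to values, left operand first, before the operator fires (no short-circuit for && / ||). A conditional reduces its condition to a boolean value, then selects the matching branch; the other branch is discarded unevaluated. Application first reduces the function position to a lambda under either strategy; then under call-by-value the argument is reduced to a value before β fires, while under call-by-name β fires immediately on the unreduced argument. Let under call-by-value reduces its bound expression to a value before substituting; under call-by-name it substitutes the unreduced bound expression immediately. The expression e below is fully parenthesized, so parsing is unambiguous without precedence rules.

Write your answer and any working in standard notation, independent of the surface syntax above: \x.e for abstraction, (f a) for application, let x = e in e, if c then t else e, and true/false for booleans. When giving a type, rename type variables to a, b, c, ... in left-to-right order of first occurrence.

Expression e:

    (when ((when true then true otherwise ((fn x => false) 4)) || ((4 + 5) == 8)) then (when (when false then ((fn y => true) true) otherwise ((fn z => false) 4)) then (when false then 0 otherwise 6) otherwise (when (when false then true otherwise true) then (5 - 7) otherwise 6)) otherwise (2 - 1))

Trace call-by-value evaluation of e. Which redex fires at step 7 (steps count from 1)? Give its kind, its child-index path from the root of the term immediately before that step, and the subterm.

Answer: beta at 0 : ((\z.false) 4)

Derivation:
step 0: (if ((if true then true else ((\x.false) 4)) || ((4 + 5) == 8)) then (if (if false then ((\y.true) true) else ((\z.false) 4)) then (if false then 0 else 6) else (if (if false then true else true) then (5 - 7) else 6)) else (2 - 1))
step 1: [if@0.0] (if (true || ((4 + 5) == 8)) then (if (if false then ((\y.true) true) else ((\z.false) 4)) then (if false then 0 else 6) else (if (if false then true else true) then (5 - 7) else 6)) else (2 - 1))
step 2: [delta@0.1.0] (if (true || (9 == 8)) then (if (if false then ((\y.true) true) else ((\z.false) 4)) then (if false then 0 else 6) else (if (if false then true else true) then (5 - 7) else 6)) else (2 - 1))
step 3: [delta@0.1] (if (true || false) then (if (if false then ((\y.true) true) else ((\z.false) 4)) then (if false then 0 else 6) else (if (if false then true else true) then (5 - 7) else 6)) else (2 - 1))
step 4: [delta@0] (if true then (if (if false then ((\y.true) true) else ((\z.false) 4)) then (if false then 0 else 6) else (if (if false then true else true) then (5 - 7) else 6)) else (2 - 1))
step 5: [if@root] (if (if false then ((\y.true) true) else ((\z.false) 4)) then (if false then 0 else 6) else (if (if false then true else true) then (5 - 7) else 6))
step 6: [if@0] (if ((\z.false) 4) then (if false then 0 else 6) else (if (if false then true else true) then (5 - 7) else 6))
step 7: [beta@0] (if false then (if false then 0 else 6) else (if (if false then true else true) then (5 - 7) else 6))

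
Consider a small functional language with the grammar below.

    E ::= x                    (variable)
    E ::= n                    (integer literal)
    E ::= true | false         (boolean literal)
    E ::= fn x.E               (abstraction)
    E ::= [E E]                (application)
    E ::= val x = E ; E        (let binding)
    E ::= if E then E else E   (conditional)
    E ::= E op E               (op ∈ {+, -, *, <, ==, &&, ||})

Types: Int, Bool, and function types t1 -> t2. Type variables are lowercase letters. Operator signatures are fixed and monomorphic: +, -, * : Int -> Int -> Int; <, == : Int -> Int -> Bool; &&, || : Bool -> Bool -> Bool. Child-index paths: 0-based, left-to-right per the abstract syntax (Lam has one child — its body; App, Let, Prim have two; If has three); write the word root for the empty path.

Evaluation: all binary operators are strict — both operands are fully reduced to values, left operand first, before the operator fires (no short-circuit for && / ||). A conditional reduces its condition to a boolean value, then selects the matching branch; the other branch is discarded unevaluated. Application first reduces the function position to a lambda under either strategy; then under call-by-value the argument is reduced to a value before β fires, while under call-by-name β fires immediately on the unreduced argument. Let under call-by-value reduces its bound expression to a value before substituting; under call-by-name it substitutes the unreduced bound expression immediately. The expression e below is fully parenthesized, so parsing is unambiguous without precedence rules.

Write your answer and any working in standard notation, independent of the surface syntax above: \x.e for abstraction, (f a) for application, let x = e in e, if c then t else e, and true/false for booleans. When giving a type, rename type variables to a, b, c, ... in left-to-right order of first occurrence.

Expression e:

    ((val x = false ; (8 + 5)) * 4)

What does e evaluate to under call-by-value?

Answer: 52

Derivation:
step 0: ((let x = false in (8 + 5)) * 4)
step 1: [let@0] ((8 + 5) * 4)
step 2: [delta@0] (13 * 4)
step 3: [delta@root] 52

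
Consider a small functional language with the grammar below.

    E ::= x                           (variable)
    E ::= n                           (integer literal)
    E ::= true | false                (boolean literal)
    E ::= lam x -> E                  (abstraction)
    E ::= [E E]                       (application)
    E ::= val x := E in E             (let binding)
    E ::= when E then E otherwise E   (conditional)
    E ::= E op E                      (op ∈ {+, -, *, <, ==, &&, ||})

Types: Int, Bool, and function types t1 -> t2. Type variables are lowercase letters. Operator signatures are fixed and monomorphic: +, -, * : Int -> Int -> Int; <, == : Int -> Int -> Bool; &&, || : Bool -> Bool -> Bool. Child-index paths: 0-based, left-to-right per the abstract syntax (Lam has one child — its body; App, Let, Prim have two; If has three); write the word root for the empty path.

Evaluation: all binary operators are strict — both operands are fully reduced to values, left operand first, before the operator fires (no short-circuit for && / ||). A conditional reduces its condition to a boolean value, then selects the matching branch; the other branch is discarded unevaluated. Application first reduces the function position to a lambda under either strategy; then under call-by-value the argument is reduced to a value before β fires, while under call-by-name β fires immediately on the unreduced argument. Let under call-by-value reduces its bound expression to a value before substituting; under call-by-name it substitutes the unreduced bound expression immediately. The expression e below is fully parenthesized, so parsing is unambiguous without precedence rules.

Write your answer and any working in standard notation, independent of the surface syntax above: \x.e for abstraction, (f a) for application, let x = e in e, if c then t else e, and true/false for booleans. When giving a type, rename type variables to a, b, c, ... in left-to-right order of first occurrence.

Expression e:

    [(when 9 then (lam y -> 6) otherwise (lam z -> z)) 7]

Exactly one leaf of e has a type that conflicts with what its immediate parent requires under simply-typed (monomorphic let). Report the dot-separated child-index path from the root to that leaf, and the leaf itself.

Working:
  unify Int ~ Bool
  FAIL: mismatch Int ~ Bool

Answer: 0.0 : 9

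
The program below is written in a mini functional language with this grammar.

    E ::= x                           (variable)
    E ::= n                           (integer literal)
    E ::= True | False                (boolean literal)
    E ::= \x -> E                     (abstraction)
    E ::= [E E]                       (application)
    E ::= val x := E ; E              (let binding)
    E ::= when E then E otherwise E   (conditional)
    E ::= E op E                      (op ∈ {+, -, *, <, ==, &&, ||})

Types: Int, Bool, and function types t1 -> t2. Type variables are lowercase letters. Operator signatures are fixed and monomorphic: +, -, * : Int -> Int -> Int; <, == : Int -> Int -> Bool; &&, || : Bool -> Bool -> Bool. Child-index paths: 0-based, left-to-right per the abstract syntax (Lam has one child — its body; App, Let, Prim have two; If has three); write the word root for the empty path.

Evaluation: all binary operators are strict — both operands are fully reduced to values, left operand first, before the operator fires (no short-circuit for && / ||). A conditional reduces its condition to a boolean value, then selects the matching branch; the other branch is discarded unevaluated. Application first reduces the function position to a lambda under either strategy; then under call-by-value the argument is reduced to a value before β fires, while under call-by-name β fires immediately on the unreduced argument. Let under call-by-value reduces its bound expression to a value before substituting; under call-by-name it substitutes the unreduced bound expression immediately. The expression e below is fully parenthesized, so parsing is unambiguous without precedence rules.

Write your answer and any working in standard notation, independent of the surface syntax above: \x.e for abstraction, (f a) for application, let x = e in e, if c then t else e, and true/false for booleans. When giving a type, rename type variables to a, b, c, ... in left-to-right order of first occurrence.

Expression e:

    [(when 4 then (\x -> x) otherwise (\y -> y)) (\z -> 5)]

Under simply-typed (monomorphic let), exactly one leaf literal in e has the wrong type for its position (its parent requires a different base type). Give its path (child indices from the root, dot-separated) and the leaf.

Answer: 0.0 : 4

Derivation:
  unify Int ~ Bool
  FAIL: mismatch Int ~ Bool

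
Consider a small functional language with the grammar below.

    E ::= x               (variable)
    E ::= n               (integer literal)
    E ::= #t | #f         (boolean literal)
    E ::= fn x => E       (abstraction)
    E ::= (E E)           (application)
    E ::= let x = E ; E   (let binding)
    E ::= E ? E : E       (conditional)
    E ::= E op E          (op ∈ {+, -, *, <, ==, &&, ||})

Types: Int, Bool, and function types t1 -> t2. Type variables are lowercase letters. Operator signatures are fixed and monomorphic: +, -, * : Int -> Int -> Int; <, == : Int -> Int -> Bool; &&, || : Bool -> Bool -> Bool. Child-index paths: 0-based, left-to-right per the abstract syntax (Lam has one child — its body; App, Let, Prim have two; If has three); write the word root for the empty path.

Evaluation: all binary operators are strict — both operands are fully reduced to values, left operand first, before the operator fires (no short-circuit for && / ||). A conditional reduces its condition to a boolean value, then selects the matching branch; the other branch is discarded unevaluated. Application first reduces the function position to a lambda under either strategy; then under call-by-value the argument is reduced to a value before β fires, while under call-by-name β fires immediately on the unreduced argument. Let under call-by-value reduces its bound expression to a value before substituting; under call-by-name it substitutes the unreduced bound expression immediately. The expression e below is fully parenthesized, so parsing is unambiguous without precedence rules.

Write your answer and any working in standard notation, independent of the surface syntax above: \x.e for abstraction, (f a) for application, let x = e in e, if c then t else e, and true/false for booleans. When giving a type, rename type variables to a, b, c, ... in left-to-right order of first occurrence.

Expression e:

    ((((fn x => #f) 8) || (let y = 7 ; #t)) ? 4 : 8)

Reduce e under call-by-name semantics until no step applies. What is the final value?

Derivation:
step 0: (if (((\x.false) 8) || (let y = 7 in true)) then 4 else 8)
step 1: [beta@0.0] (if (false || (let y = 7 in true)) then 4 else 8)
step 2: [let@0.1] (if (false || true) then 4 else 8)
step 3: [delta@0] (if true then 4 else 8)
step 4: [if@root] 4

Answer: 4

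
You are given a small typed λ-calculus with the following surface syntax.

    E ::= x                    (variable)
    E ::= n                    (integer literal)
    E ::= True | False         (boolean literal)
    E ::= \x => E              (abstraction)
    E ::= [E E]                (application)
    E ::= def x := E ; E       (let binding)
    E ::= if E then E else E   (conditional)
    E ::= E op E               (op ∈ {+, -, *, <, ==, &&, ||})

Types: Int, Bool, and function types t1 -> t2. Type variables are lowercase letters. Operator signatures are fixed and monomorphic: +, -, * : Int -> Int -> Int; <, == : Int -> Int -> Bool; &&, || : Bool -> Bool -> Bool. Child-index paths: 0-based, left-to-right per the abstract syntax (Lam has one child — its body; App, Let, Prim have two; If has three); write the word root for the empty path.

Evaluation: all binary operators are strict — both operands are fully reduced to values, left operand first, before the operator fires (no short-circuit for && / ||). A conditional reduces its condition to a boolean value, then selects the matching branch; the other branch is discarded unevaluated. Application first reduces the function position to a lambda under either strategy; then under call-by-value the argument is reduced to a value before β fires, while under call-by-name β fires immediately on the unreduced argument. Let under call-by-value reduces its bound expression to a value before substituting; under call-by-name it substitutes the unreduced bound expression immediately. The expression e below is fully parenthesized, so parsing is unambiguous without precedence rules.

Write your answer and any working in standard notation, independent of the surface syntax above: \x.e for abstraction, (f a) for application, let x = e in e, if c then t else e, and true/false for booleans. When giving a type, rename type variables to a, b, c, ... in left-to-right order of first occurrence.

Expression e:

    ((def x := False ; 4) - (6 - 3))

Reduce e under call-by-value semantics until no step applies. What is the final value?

Answer: 1

Derivation:
step 0: ((let x = false in 4) - (6 - 3))
step 1: [let@0] (4 - (6 - 3))
step 2: [delta@1] (4 - 3)
step 3: [delta@root] 1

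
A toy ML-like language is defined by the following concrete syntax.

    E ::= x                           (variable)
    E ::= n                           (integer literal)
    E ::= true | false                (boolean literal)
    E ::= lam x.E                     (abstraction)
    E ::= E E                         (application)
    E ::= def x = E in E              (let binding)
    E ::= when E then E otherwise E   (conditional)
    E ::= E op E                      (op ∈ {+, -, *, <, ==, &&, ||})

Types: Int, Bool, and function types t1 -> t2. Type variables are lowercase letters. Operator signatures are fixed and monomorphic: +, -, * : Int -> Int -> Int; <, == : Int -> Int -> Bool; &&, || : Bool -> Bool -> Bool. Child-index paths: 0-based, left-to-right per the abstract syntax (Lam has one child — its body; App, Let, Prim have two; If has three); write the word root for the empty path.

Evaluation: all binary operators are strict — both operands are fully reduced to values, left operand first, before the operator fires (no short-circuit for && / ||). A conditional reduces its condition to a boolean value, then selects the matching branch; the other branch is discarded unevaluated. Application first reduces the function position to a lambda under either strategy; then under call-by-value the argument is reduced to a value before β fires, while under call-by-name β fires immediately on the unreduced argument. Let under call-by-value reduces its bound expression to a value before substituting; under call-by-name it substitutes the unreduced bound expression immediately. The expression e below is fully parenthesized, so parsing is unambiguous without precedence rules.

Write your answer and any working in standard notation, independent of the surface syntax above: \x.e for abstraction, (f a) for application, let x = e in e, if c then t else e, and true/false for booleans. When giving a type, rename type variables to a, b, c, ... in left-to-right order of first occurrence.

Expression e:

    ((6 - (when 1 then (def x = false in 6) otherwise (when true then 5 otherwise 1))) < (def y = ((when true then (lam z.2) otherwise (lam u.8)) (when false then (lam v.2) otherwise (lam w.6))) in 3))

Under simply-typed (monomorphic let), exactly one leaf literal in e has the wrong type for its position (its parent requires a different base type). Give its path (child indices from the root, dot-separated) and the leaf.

Trace:
  unify Int ~ Int
  unify Int ~ Bool
  FAIL: mismatch Int ~ Bool

Answer: 0.1.0 : 1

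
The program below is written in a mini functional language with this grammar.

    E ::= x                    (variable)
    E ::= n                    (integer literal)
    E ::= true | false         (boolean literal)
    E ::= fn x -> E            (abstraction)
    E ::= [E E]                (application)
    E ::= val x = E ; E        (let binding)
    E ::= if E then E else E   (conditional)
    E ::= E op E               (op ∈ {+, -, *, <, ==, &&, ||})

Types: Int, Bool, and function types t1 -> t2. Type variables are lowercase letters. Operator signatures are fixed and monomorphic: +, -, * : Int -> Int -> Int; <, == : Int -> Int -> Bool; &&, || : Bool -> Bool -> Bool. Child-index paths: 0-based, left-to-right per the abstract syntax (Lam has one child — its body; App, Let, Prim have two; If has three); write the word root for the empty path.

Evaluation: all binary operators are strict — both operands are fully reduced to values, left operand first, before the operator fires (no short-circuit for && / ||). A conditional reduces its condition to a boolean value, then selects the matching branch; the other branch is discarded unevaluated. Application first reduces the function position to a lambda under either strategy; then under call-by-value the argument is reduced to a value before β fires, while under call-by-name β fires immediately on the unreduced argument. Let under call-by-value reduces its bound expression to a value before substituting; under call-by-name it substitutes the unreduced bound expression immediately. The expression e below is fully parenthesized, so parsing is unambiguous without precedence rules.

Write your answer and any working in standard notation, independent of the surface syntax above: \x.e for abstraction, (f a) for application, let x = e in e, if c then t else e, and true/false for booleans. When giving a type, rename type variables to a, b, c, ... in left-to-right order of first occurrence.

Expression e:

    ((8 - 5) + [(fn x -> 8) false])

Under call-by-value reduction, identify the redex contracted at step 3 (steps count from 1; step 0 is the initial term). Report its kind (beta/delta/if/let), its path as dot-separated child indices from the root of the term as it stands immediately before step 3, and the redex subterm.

Trace:
step 0: ((8 - 5) + ((\x.8) false))
step 1: [delta@0] (3 + ((\x.8) false))
step 2: [beta@1] (3 + 8)
step 3: [delta@root] 11

Answer: delta at root : (3 + 8)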